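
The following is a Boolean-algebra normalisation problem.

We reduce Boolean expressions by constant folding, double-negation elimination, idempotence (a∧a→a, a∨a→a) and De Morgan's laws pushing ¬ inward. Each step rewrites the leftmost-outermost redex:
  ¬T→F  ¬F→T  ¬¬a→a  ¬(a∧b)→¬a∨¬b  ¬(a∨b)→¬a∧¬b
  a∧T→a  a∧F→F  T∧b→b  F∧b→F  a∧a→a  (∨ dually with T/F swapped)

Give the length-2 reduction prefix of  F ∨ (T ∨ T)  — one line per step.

  start: F ∨ (T ∨ T)
  step 1: T ∨ T
  step 2: T

Answer: after 2 steps: T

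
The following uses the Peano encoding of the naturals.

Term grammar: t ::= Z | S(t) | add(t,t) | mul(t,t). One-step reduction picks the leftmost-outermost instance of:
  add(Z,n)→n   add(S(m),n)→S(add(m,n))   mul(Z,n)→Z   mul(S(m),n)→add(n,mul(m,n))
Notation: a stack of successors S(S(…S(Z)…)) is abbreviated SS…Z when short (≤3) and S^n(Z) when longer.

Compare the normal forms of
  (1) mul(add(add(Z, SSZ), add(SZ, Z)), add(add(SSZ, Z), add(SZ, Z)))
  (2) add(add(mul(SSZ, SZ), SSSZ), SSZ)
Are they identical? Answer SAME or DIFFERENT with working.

Answer: DIFFERENT — A ⇓ S^9(Z), B ⇓ S^7(Z)

Working:
Term A:
  start: mul(add(add(Z, SSZ), add(SZ, Z)), add(add(SSZ, Z), add(SZ, Z)))
  step 1: mul(add(SSZ, add(SZ, Z)), add(add(SSZ, Z), add(SZ, Z)))
  step 2: mul(S(add(SZ, add(SZ, Z))), add(add(SSZ, Z), add(SZ, Z)))
  step 3: add(add(add(SSZ, Z), add(SZ, Z)), mul(add(SZ, add(SZ, Z)), add(add(SSZ, Z), add(SZ, Z))))
  step 4: add(add(S(add(SZ, Z)), add(SZ, Z)), mul(add(SZ, add(SZ, Z)), add(add(SSZ, Z), add(SZ, Z))))
  step 5: add(S(add(add(SZ, Z), add(SZ, Z))), mul(add(SZ, add(SZ, Z)), add(add(SSZ, Z), add(SZ, Z))))
  step 6: S(add(add(add(SZ, Z), add(SZ, Z)), mul(add(SZ, add(SZ, Z)), add(add(SSZ, Z), add(SZ, Z)))))
  step 7: S(add(add(S(add(Z, Z)), add(SZ, Z)), mul(add(SZ, add(SZ, Z)), add(add(SSZ, Z), add(SZ, Z)))))
  step 8: S(add(S(add(add(Z, Z), add(SZ, Z))), mul(add(SZ, add(SZ, Z)), add(add(SSZ, Z), add(SZ, Z)))))
  step 9: S(S(add(add(add(Z, Z), add(SZ, Z)), mul(add(SZ, add(SZ, Z)), add(add(SSZ, Z), add(SZ, Z))))))
  step 10: S(S(add(add(Z, add(SZ, Z)), mul(add(SZ, add(SZ, Z)), add(add(SSZ, Z), add(SZ, Z))))))
  step 11: S(S(add(add(SZ, Z), mul(add(SZ, add(SZ, Z)), add(add(SSZ, Z), add(SZ, Z))))))
  step 12: S(S(add(S(add(Z, Z)), mul(add(SZ, add(SZ, Z)), add(add(SSZ, Z), add(SZ, Z))))))
  step 13: S(S(S(add(add(Z, Z), mul(add(SZ, add(SZ, Z)), add(add(SSZ, Z), add(SZ, Z)))))))
  step 14: S(S(S(add(Z, mul(add(SZ, add(SZ, Z)), add(add(SSZ, Z), add(SZ, Z)))))))
  step 15: S(S(S(mul(add(SZ, add(SZ, Z)), add(add(SSZ, Z), add(SZ, Z))))))
  step 16: S(S(S(mul(S(add(Z, add(SZ, Z))), add(add(SSZ, Z), add(SZ, Z))))))
  step 17: S(S(S(add(add(add(SSZ, Z), add(SZ, Z)), mul(add(Z, add(SZ, Z)), add(add(SSZ, Z), add(SZ, Z)))))))
  step 18: S(S(S(add(add(S(add(SZ, Z)), add(SZ, Z)), mul(add(Z, add(SZ, Z)), add(add(SSZ, Z), add(SZ, Z)))))))
  step 19: S(S(S(add(S(add(add(SZ, Z), add(SZ, Z))), mul(add(Z, add(SZ, Z)), add(add(SSZ, Z), add(SZ, Z)))))))
  step 20: S(S(S(S(add(add(add(SZ, Z), add(SZ, Z)), mul(add(Z, add(SZ, Z)), add(add(SSZ, Z), add(SZ, Z))))))))
  step 21: S(S(S(S(add(add(S(add(Z, Z)), add(SZ, Z)), mul(add(Z, add(SZ, Z)), add(add(SSZ, Z), add(SZ, Z))))))))
  step 22: S(S(S(S(add(S(add(add(Z, Z), add(SZ, Z))), mul(add(Z, add(SZ, Z)), add(add(SSZ, Z), add(SZ, Z))))))))
  step 23: S(S(S(S(S(add(add(add(Z, Z), add(SZ, Z)), mul(add(Z, add(SZ, Z)), add(add(SSZ, Z), add(SZ, Z)))))))))
  step 24: S(S(S(S(S(add(add(Z, add(SZ, Z)), mul(add(Z, add(SZ, Z)), add(add(SSZ, Z), add(SZ, Z)))))))))
  step 25: S(S(S(S(S(add(add(SZ, Z), mul(add(Z, add(SZ, Z)), add(add(SSZ, Z), add(SZ, Z)))))))))
  step 26: S(S(S(S(S(add(S(add(Z, Z)), mul(add(Z, add(SZ, Z)), add(add(SSZ, Z), add(SZ, Z)))))))))
  step 27: S(S(S(S(S(S(add(add(Z, Z), mul(add(Z, add(SZ, Z)), add(add(SSZ, Z), add(SZ, Z))))))))))
  step 28: S(S(S(S(S(S(add(Z, mul(add(Z, add(SZ, Z)), add(add(SSZ, Z), add(SZ, Z))))))))))
  step 29: S(S(S(S(S(S(mul(add(Z, add(SZ, Z)), add(add(SSZ, Z), add(SZ, Z)))))))))
  step 30: S(S(S(S(S(S(mul(add(SZ, Z), add(add(SSZ, Z), add(SZ, Z)))))))))
  step 31: S(S(S(S(S(S(mul(S(add(Z, Z)), add(add(SSZ, Z), add(SZ, Z)))))))))
  step 32: S(S(S(S(S(S(add(add(add(SSZ, Z), add(SZ, Z)), mul(add(Z, Z), add(add(SSZ, Z), add(SZ, Z))))))))))
  step 33: S(S(S(S(S(S(add(add(S(add(SZ, Z)), add(SZ, Z)), mul(add(Z, Z), add(add(SSZ, Z), add(SZ, Z))))))))))
  step 34: S(S(S(S(S(S(add(S(add(add(SZ, Z), add(SZ, Z))), mul(add(Z, Z), add(add(SSZ, Z), add(SZ, Z))))))))))
  step 35: S(S(S(S(S(S(S(add(add(add(SZ, Z), add(SZ, Z)), mul(add(Z, Z), add(add(SSZ, Z), add(SZ, Z)))))))))))
  step 36: S(S(S(S(S(S(S(add(add(S(add(Z, Z)), add(SZ, Z)), mul(add(Z, Z), add(add(SSZ, Z), add(SZ, Z)))))))))))
  step 37: S(S(S(S(S(S(S(add(S(add(add(Z, Z), add(SZ, Z))), mul(add(Z, Z), add(add(SSZ, Z), add(SZ, Z)))))))))))
  step 38: S(S(S(S(S(S(S(S(add(add(add(Z, Z), add(SZ, Z)), mul(add(Z, Z), add(add(SSZ, Z), add(SZ, Z))))))))))))
  step 39: S(S(S(S(S(S(S(S(add(add(Z, add(SZ, Z)), mul(add(Z, Z), add(add(SSZ, Z), add(SZ, Z))))))))))))
  step 40: S(S(S(S(S(S(S(S(add(add(SZ, Z), mul(add(Z, Z), add(add(SSZ, Z), add(SZ, Z))))))))))))
  step 41: S(S(S(S(S(S(S(S(add(S(add(Z, Z)), mul(add(Z, Z), add(add(SSZ, Z), add(SZ, Z))))))))))))
  step 42: S(S(S(S(S(S(S(S(S(add(add(Z, Z), mul(add(Z, Z), add(add(SSZ, Z), add(SZ, Z)))))))))))))
  step 43: S(S(S(S(S(S(S(S(S(add(Z, mul(add(Z, Z), add(add(SSZ, Z), add(SZ, Z)))))))))))))
  step 44: S(S(S(S(S(S(S(S(S(mul(add(Z, Z), add(add(SSZ, Z), add(SZ, Z))))))))))))
  step 45: S(S(S(S(S(S(S(S(S(mul(Z, add(add(SSZ, Z), add(SZ, Z))))))))))))
  step 46: S^9(Z)

Term B:
  start: add(add(mul(SSZ, SZ), SSSZ), SSZ)
  step 1: add(add(add(SZ, mul(SZ, SZ)), SSSZ), SSZ)
  step 2: add(add(S(add(Z, mul(SZ, SZ))), SSSZ), SSZ)
  step 3: add(S(add(add(Z, mul(SZ, SZ)), SSSZ)), SSZ)
  step 4: S(add(add(add(Z, mul(SZ, SZ)), SSSZ), SSZ))
  step 5: S(add(add(mul(SZ, SZ), SSSZ), SSZ))
  step 6: S(add(add(add(SZ, mul(Z, SZ)), SSSZ), SSZ))
  step 7: S(add(add(S(add(Z, mul(Z, SZ))), SSSZ), SSZ))
  step 8: S(add(S(add(add(Z, mul(Z, SZ)), SSSZ)), SSZ))
  step 9: S(S(add(add(add(Z, mul(Z, SZ)), SSSZ), SSZ)))
  step 10: S(S(add(add(mul(Z, SZ), SSSZ), SSZ)))
  step 11: S(S(add(add(Z, SSSZ), SSZ)))
  step 12: S(S(add(SSSZ, SSZ)))
  step 13: S(S(S(add(SSZ, SSZ))))
  step 14: S(S(S(S(add(SZ, SSZ)))))
  step 15: S(S(S(S(S(add(Z, SSZ))))))
  step 16: S^7(Z)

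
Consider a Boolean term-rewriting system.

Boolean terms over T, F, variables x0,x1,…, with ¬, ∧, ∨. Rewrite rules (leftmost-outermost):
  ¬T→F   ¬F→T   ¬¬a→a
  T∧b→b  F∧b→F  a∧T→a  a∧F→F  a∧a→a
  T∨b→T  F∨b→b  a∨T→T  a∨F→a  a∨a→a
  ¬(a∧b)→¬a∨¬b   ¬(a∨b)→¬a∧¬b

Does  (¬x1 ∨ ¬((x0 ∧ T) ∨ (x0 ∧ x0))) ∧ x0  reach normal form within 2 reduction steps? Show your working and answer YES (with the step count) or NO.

  start: (¬x1 ∨ ¬((x0 ∧ T) ∨ (x0 ∧ x0))) ∧ x0
  →1  (¬x1 ∨ (¬(x0 ∧ T) ∧ ¬(x0 ∧ x0))) ∧ x0
  →2  (¬x1 ∨ ((¬x0 ∨ ¬T) ∧ ¬(x0 ∧ x0))) ∧ x0

Answer: NO — after 2 steps the term is (¬x1 ∨ ((¬x0 ∨ ¬T) ∧ ¬(x0 ∧ x0))) ∧ x0, not yet normal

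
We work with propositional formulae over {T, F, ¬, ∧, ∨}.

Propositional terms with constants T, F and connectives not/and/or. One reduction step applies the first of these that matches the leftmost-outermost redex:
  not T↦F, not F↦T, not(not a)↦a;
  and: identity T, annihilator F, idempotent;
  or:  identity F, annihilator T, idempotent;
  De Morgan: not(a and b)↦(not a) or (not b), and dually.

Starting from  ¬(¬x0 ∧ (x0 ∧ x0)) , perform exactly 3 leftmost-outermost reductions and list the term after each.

Answer: after 3 steps: x0 ∨ (¬x0 ∨ ¬x0)

Reduction:
  start: ¬(¬x0 ∧ (x0 ∧ x0))
  step 1: ¬¬x0 ∨ ¬(x0 ∧ x0)
  step 2: x0 ∨ ¬(x0 ∧ x0)
  step 3: x0 ∨ (¬x0 ∨ ¬x0)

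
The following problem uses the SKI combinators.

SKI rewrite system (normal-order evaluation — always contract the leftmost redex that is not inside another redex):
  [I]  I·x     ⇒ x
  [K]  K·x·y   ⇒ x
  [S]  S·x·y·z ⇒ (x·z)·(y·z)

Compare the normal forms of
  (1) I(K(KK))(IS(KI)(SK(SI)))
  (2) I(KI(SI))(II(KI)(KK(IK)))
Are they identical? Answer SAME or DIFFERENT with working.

Term A:
  start: I(K(KK))(IS(KI)(SK(SI)))
  [1] K(KK)(IS(KI)(SK(SI)))
  [2] KK

Term B:
  start: I(KI(SI))(II(KI)(KK(IK)))
  [1] KI(SI)(II(KI)(KK(IK)))
  [2] I(II(KI)(KK(IK)))
  [3] II(KI)(KK(IK))
  [4] I(KI)(KK(IK))
  [5] KI(KK(IK))
  [6] I

Answer: DIFFERENT — A ⇓ KK, B ⇓ I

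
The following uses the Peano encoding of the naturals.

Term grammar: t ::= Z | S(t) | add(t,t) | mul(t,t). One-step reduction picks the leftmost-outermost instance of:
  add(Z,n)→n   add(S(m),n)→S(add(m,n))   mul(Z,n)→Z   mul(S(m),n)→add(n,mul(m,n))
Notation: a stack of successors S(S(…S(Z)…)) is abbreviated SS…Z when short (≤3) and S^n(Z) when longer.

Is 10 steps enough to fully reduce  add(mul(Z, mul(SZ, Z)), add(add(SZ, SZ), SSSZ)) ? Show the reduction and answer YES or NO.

Answer: YES — reaches normal form S^5(Z) in 7 ≤ 10 steps

Working:
  start: add(mul(Z, mul(SZ, Z)), add(add(SZ, SZ), SSSZ))
  →1  add(Z, add(add(SZ, SZ), SSSZ))
  →2  add(add(SZ, SZ), SSSZ)
  →3  add(S(add(Z, SZ)), SSSZ)
  →4  S(add(add(Z, SZ), SSSZ))
  →5  S(add(SZ, SSSZ))
  →6  S(S(add(Z, SSSZ)))
  →7  S^5(Z)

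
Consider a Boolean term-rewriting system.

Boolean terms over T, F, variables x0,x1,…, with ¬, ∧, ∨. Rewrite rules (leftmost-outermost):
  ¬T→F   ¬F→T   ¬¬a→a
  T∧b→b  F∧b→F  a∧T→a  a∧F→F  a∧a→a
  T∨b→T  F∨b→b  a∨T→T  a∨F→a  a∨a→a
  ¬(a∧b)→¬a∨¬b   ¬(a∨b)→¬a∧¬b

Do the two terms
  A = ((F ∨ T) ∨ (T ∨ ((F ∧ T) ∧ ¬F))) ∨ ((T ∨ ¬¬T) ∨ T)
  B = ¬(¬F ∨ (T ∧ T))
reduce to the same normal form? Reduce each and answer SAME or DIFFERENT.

Term A:
  start: ((F ∨ T) ∨ (T ∨ ((F ∧ T) ∧ ¬F))) ∨ ((T ∨ ¬¬T) ∨ T)
  [1] (T ∨ (T ∨ ((F ∧ T) ∧ ¬F))) ∨ ((T ∨ ¬¬T) ∨ T)
  [2] T ∨ ((T ∨ ¬¬T) ∨ T)
  [3] T

Term B:
  start: ¬(¬F ∨ (T ∧ T))
  [1] ¬¬F ∧ ¬(T ∧ T)
  [2] F ∧ ¬(T ∧ T)
  [3] F

Answer: DIFFERENT — A ⇓ T, B ⇓ F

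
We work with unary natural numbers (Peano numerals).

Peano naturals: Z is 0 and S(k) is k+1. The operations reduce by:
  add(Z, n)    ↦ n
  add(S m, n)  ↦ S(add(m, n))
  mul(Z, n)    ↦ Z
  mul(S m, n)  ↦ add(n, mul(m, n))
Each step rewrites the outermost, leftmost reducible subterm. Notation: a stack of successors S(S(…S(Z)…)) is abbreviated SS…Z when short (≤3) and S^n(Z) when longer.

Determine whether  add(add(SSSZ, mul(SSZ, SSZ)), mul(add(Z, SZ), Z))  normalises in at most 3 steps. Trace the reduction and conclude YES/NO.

Answer: NO — after 3 steps the term is S(add(S(add(SZ, mul(SSZ, SSZ))), mul(add(Z, SZ), Z))), not yet normal

Derivation:
  start: add(add(SSSZ, mul(SSZ, SSZ)), mul(add(Z, SZ), Z))
  [1] add(S(add(SSZ, mul(SSZ, SSZ))), mul(add(Z, SZ), Z))
  [2] S(add(add(SSZ, mul(SSZ, SSZ)), mul(add(Z, SZ), Z)))
  [3] S(add(S(add(SZ, mul(SSZ, SSZ))), mul(add(Z, SZ), Z)))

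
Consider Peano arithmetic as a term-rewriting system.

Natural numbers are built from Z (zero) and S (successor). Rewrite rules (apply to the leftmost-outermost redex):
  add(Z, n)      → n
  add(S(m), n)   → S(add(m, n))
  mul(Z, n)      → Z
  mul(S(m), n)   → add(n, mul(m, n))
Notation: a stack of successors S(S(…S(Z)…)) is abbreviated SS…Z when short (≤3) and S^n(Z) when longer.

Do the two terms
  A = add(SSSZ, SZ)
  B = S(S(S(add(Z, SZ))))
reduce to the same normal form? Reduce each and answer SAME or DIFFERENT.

Answer: SAME — A ⇓ S^4(Z), B ⇓ S^4(Z)

Working:
Term A:
  start: add(SSSZ, SZ)
  →1  S(add(SSZ, SZ))
  →2  S(S(add(SZ, SZ)))
  →3  S(S(S(add(Z, SZ))))
  →4  S^4(Z)

Term B:
  start: S(S(S(add(Z, SZ))))
  →1  S^4(Z)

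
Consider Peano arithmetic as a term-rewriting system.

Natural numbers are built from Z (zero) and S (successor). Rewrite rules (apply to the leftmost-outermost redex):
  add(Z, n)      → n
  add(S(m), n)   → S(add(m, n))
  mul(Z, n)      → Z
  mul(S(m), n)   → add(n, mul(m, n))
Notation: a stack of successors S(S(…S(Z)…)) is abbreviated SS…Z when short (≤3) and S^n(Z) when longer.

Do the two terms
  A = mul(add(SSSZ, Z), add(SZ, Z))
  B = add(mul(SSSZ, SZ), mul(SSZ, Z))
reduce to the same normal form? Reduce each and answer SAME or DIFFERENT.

Term A:
  start: mul(add(SSSZ, Z), add(SZ, Z))
  [1] mul(S(add(SSZ, Z)), add(SZ, Z))
  [2] add(add(SZ, Z), mul(add(SSZ, Z), add(SZ, Z)))
  [3] add(S(add(Z, Z)), mul(add(SSZ, Z), add(SZ, Z)))
  [4] S(add(add(Z, Z), mul(add(SSZ, Z), add(SZ, Z))))
  [5] S(add(Z, mul(add(SSZ, Z), add(SZ, Z))))
  [6] S(mul(add(SSZ, Z), add(SZ, Z)))
  [7] S(mul(S(add(SZ, Z)), add(SZ, Z)))
  [8] S(add(add(SZ, Z), mul(add(SZ, Z), add(SZ, Z))))
  [9] S(add(S(add(Z, Z)), mul(add(SZ, Z), add(SZ, Z))))
  [10] S(S(add(add(Z, Z), mul(add(SZ, Z), add(SZ, Z)))))
  [11] S(S(add(Z, mul(add(SZ, Z), add(SZ, Z)))))
  [12] S(S(mul(add(SZ, Z), add(SZ, Z))))
  [13] S(S(mul(S(add(Z, Z)), add(SZ, Z))))
  [14] S(S(add(add(SZ, Z), mul(add(Z, Z), add(SZ, Z)))))
  [15] S(S(add(S(add(Z, Z)), mul(add(Z, Z), add(SZ, Z)))))
  [16] S(S(S(add(add(Z, Z), mul(add(Z, Z), add(SZ, Z))))))
  [17] S(S(S(add(Z, mul(add(Z, Z), add(SZ, Z))))))
  [18] S(S(S(mul(add(Z, Z), add(SZ, Z)))))
  [19] S(S(S(mul(Z, add(SZ, Z)))))
  [20] SSSZ

Term B:
  start: add(mul(SSSZ, SZ), mul(SSZ, Z))
  [1] add(add(SZ, mul(SSZ, SZ)), mul(SSZ, Z))
  [2] add(S(add(Z, mul(SSZ, SZ))), mul(SSZ, Z))
  [3] S(add(add(Z, mul(SSZ, SZ)), mul(SSZ, Z)))
  [4] S(add(mul(SSZ, SZ), mul(SSZ, Z)))
  [5] S(add(add(SZ, mul(SZ, SZ)), mul(SSZ, Z)))
  [6] S(add(S(add(Z, mul(SZ, SZ))), mul(SSZ, Z)))
  [7] S(S(add(add(Z, mul(SZ, SZ)), mul(SSZ, Z))))
  [8] S(S(add(mul(SZ, SZ), mul(SSZ, Z))))
  [9] S(S(add(add(SZ, mul(Z, SZ)), mul(SSZ, Z))))
  [10] S(S(add(S(add(Z, mul(Z, SZ))), mul(SSZ, Z))))
  [11] S(S(S(add(add(Z, mul(Z, SZ)), mul(SSZ, Z)))))
  [12] S(S(S(add(mul(Z, SZ), mul(SSZ, Z)))))
  [13] S(S(S(add(Z, mul(SSZ, Z)))))
  [14] S(S(S(mul(SSZ, Z))))
  [15] S(S(S(add(Z, mul(SZ, Z)))))
  [16] S(S(S(mul(SZ, Z))))
  [17] S(S(S(add(Z, mul(Z, Z)))))
  [18] S(S(S(mul(Z, Z))))
  [19] SSSZ

Answer: SAME — A ⇓ SSSZ, B ⇓ SSSZ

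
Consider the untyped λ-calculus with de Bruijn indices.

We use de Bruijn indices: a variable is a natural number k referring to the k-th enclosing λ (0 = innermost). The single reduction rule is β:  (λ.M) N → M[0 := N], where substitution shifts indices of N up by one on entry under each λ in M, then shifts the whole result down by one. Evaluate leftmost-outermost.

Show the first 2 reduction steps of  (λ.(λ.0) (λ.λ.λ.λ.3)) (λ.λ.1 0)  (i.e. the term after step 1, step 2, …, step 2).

Answer: after 2 steps: λ.λ.λ.λ.3

Reduction:
  start: (λ.(λ.0) (λ.λ.λ.λ.3)) (λ.λ.1 0)
  →1  (λ.0) (λ.λ.λ.λ.3)
  →2  λ.λ.λ.λ.3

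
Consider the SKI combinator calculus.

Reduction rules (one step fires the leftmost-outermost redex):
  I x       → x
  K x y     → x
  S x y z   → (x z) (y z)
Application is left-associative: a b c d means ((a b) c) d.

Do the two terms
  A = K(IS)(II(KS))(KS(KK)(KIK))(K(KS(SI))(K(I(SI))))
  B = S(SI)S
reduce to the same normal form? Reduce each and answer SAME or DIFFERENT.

Answer: SAME — A ⇓ S(SI)S, B ⇓ S(SI)S

Working:
Term A:
  start: K(IS)(II(KS))(KS(KK)(KIK))(K(KS(SI))(K(I(SI))))
  →1  IS(KS(KK)(KIK))(K(KS(SI))(K(I(SI))))
  →2  S(KS(KK)(KIK))(K(KS(SI))(K(I(SI))))
  →3  S(S(KIK))(K(KS(SI))(K(I(SI))))
  →4  S(SI)(K(KS(SI))(K(I(SI))))
  →5  S(SI)(KS(SI))
  →6  S(SI)S

Term B:
  start: S(SI)S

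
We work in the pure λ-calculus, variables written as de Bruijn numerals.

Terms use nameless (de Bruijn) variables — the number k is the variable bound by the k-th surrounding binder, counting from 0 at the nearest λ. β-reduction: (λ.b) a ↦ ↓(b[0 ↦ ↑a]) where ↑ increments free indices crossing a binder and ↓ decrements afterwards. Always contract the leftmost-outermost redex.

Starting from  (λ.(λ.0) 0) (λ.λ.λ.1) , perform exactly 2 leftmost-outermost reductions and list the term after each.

  start: (λ.(λ.0) 0) (λ.λ.λ.1)
  step 1: (λ.0) (λ.λ.λ.1)
  step 2: λ.λ.λ.1

Answer: after 2 steps: λ.λ.λ.1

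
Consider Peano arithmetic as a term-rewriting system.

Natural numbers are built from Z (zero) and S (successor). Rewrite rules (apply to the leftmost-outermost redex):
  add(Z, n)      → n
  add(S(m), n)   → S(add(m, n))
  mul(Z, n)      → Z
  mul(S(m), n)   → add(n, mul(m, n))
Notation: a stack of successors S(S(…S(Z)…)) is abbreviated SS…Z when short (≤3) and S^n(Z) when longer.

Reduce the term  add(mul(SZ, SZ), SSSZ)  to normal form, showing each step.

Answer: normal form = S^4(Z)  (in 6 steps)

Working:
  start: add(mul(SZ, SZ), SSSZ)
  →1  add(add(SZ, mul(Z, SZ)), SSSZ)
  →2  add(S(add(Z, mul(Z, SZ))), SSSZ)
  →3  S(add(add(Z, mul(Z, SZ)), SSSZ))
  →4  S(add(mul(Z, SZ), SSSZ))
  →5  S(add(Z, SSSZ))
  →6  S^4(Z)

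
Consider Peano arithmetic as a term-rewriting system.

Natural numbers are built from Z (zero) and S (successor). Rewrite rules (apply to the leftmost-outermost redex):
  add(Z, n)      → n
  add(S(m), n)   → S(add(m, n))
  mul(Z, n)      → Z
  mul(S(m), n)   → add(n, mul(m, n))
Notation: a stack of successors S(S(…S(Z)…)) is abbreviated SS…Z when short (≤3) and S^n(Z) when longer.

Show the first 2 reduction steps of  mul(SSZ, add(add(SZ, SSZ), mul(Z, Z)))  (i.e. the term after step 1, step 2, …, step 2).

Answer: after 2 steps: add(add(S(add(Z, SSZ)), mul(Z, Z)), mul(SZ, add(add(SZ, SSZ), mul(Z, Z))))

Reduction:
  start: mul(SSZ, add(add(SZ, SSZ), mul(Z, Z)))
  [1] add(add(add(SZ, SSZ), mul(Z, Z)), mul(SZ, add(add(SZ, SSZ), mul(Z, Z))))
  [2] add(add(S(add(Z, SSZ)), mul(Z, Z)), mul(SZ, add(add(SZ, SSZ), mul(Z, Z))))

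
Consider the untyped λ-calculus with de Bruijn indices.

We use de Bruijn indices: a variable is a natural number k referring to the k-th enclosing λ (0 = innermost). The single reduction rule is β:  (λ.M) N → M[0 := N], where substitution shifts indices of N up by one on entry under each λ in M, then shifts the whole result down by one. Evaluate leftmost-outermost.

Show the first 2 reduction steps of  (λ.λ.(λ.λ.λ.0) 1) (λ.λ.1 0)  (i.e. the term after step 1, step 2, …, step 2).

  start: (λ.λ.(λ.λ.λ.0) 1) (λ.λ.1 0)
  →1  λ.(λ.λ.λ.0) (λ.λ.1 0)
  →2  λ.λ.λ.0

Answer: after 2 steps: λ.λ.λ.0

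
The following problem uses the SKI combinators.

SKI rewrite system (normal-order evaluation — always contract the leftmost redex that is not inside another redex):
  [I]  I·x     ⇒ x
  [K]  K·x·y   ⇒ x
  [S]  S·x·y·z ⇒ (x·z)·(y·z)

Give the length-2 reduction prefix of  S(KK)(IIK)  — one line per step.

  start: S(KK)(IIK)
  →1  S(KK)(IK)
  →2  S(KK)K

Answer: after 2 steps: S(KK)K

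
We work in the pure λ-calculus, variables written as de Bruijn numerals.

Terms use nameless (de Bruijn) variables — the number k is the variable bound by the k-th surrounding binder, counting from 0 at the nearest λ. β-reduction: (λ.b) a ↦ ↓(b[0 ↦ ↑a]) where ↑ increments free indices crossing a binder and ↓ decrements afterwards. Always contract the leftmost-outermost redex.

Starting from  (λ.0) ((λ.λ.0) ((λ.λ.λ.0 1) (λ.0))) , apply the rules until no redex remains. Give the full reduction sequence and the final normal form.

Answer: normal form = λ.0  (in 2 steps)

Reduction:
  start: (λ.0) ((λ.λ.0) ((λ.λ.λ.0 1) (λ.0)))
  step 1: (λ.λ.0) ((λ.λ.λ.0 1) (λ.0))
  step 2: λ.0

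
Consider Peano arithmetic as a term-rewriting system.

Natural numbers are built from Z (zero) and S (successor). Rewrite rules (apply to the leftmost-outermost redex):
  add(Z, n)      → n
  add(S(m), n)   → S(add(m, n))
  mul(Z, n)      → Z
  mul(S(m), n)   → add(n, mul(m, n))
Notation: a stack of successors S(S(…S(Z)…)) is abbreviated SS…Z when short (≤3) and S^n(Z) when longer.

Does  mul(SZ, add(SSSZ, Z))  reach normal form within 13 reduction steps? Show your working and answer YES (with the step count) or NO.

Answer: YES — reaches normal form SSSZ in 10 ≤ 13 steps

Reduction:
  start: mul(SZ, add(SSSZ, Z))
  [1] add(add(SSSZ, Z), mul(Z, add(SSSZ, Z)))
  [2] add(S(add(SSZ, Z)), mul(Z, add(SSSZ, Z)))
  [3] S(add(add(SSZ, Z), mul(Z, add(SSSZ, Z))))
  [4] S(add(S(add(SZ, Z)), mul(Z, add(SSSZ, Z))))
  [5] S(S(add(add(SZ, Z), mul(Z, add(SSSZ, Z)))))
  [6] S(S(add(S(add(Z, Z)), mul(Z, add(SSSZ, Z)))))
  [7] S(S(S(add(add(Z, Z), mul(Z, add(SSSZ, Z))))))
  [8] S(S(S(add(Z, mul(Z, add(SSSZ, Z))))))
  [9] S(S(S(mul(Z, add(SSSZ, Z)))))
  [10] SSSZ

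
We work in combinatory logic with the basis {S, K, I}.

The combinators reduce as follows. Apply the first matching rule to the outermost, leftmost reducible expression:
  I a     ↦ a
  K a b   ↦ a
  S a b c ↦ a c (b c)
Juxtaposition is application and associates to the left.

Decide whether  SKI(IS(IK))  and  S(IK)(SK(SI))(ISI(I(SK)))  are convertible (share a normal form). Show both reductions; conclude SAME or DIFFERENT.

Term A:
  start: SKI(IS(IK))
  [1] K(IS(IK))(I(IS(IK)))
  [2] IS(IK)
  [3] S(IK)
  [4] SK

Term B:
  start: S(IK)(SK(SI))(ISI(I(SK)))
  [1] IK(ISI(I(SK)))(SK(SI)(ISI(I(SK))))
  [2] K(ISI(I(SK)))(SK(SI)(ISI(I(SK))))
  [3] ISI(I(SK))
  [4] SI(I(SK))
  [5] SI(SK)

Answer: DIFFERENT — A ⇓ SK, B ⇓ SI(SK)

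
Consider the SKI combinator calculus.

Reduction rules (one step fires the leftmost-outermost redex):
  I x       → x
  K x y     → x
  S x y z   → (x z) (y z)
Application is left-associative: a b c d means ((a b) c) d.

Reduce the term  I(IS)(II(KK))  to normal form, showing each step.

Answer: normal form = S(KK)  (in 4 steps)

Derivation:
  start: I(IS)(II(KK))
  [1] IS(II(KK))
  [2] S(II(KK))
  [3] S(I(KK))
  [4] S(KK)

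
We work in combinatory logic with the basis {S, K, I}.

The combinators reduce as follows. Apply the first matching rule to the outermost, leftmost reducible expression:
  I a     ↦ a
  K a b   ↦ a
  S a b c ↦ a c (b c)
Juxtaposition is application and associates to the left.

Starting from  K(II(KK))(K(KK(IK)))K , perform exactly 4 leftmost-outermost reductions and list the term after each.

Answer: after 4 steps: K

Derivation:
  start: K(II(KK))(K(KK(IK)))K
  step 1: II(KK)K
  step 2: I(KK)K
  step 3: KKK
  step 4: K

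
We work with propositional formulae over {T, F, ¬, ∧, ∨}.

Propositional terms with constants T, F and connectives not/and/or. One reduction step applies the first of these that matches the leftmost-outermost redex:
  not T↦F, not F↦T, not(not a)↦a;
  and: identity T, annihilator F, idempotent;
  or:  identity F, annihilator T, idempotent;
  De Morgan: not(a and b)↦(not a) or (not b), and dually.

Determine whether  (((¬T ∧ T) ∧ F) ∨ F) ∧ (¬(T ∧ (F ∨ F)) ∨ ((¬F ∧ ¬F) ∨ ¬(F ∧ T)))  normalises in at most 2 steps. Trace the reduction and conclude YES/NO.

  start: (((¬T ∧ T) ∧ F) ∨ F) ∧ (¬(T ∧ (F ∨ F)) ∨ ((¬F ∧ ¬F) ∨ ¬(F ∧ T)))
  [1] ((¬T ∧ T) ∧ F) ∧ (¬(T ∧ (F ∨ F)) ∨ ((¬F ∧ ¬F) ∨ ¬(F ∧ T)))
  [2] F ∧ (¬(T ∧ (F ∨ F)) ∨ ((¬F ∧ ¬F) ∨ ¬(F ∧ T)))

Answer: NO — after 2 steps the term is F ∧ (¬(T ∧ (F ∨ F)) ∨ ((¬F ∧ ¬F) ∨ ¬(F ∧ T))), not yet normal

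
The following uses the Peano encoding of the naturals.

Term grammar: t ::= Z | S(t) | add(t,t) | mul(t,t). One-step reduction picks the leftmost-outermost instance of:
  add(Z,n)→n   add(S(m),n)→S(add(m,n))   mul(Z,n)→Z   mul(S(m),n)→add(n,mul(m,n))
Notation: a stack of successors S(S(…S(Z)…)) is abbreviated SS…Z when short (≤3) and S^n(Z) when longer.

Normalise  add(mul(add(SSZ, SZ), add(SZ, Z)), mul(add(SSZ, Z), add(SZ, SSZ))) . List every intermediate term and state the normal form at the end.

  start: add(mul(add(SSZ, SZ), add(SZ, Z)), mul(add(SSZ, Z), add(SZ, SSZ)))
  →1  add(mul(S(add(SZ, SZ)), add(SZ, Z)), mul(add(SSZ, Z), add(SZ, SSZ)))
  →2  add(add(add(SZ, Z), mul(add(SZ, SZ), add(SZ, Z))), mul(add(SSZ, Z), add(SZ, SSZ)))
  →3  add(add(S(add(Z, Z)), mul(add(SZ, SZ), add(SZ, Z))), mul(add(SSZ, Z), add(SZ, SSZ)))
  →4  add(S(add(add(Z, Z), mul(add(SZ, SZ), add(SZ, Z)))), mul(add(SSZ, Z), add(SZ, SSZ)))
  →5  S(add(add(add(Z, Z), mul(add(SZ, SZ), add(SZ, Z))), mul(add(SSZ, Z), add(SZ, SSZ))))
  →6  S(add(add(Z, mul(add(SZ, SZ), add(SZ, Z))), mul(add(SSZ, Z), add(SZ, SSZ))))
  →7  S(add(mul(add(SZ, SZ), add(SZ, Z)), mul(add(SSZ, Z), add(SZ, SSZ))))
  →8  S(add(mul(S(add(Z, SZ)), add(SZ, Z)), mul(add(SSZ, Z), add(SZ, SSZ))))
  →9  S(add(add(add(SZ, Z), mul(add(Z, SZ), add(SZ, Z))), mul(add(SSZ, Z), add(SZ, SSZ))))
  →10  S(add(add(S(add(Z, Z)), mul(add(Z, SZ), add(SZ, Z))), mul(add(SSZ, Z), add(SZ, SSZ))))
  →11  S(add(S(add(add(Z, Z), mul(add(Z, SZ), add(SZ, Z)))), mul(add(SSZ, Z), add(SZ, SSZ))))
  →12  S(S(add(add(add(Z, Z), mul(add(Z, SZ), add(SZ, Z))), mul(add(SSZ, Z), add(SZ, SSZ)))))
  →13  S(S(add(add(Z, mul(add(Z, SZ), add(SZ, Z))), mul(add(SSZ, Z), add(SZ, SSZ)))))
  →14  S(S(add(mul(add(Z, SZ), add(SZ, Z)), mul(add(SSZ, Z), add(SZ, SSZ)))))
  →15  S(S(add(mul(SZ, add(SZ, Z)), mul(add(SSZ, Z), add(SZ, SSZ)))))
  →16  S(S(add(add(add(SZ, Z), mul(Z, add(SZ, Z))), mul(add(SSZ, Z), add(SZ, SSZ)))))
  →17  S(S(add(add(S(add(Z, Z)), mul(Z, add(SZ, Z))), mul(add(SSZ, Z), add(SZ, SSZ)))))
  →18  S(S(add(S(add(add(Z, Z), mul(Z, add(SZ, Z)))), mul(add(SSZ, Z), add(SZ, SSZ)))))
  →19  S(S(S(add(add(add(Z, Z), mul(Z, add(SZ, Z))), mul(add(SSZ, Z), add(SZ, SSZ))))))
  →20  S(S(S(add(add(Z, mul(Z, add(SZ, Z))), mul(add(SSZ, Z), add(SZ, SSZ))))))
  →21  S(S(S(add(mul(Z, add(SZ, Z)), mul(add(SSZ, Z), add(SZ, SSZ))))))
  →22  S(S(S(add(Z, mul(add(SSZ, Z), add(SZ, SSZ))))))
  →23  S(S(S(mul(add(SSZ, Z), add(SZ, SSZ)))))
  →24  S(S(S(mul(S(add(SZ, Z)), add(SZ, SSZ)))))
  →25  S(S(S(add(add(SZ, SSZ), mul(add(SZ, Z), add(SZ, SSZ))))))
  →26  S(S(S(add(S(add(Z, SSZ)), mul(add(SZ, Z), add(SZ, SSZ))))))
  →27  S(S(S(S(add(add(Z, SSZ), mul(add(SZ, Z), add(SZ, SSZ)))))))
  →28  S(S(S(S(add(SSZ, mul(add(SZ, Z), add(SZ, SSZ)))))))
  →29  S(S(S(S(S(add(SZ, mul(add(SZ, Z), add(SZ, SSZ))))))))
  →30  S(S(S(S(S(S(add(Z, mul(add(SZ, Z), add(SZ, SSZ)))))))))
  →31  S(S(S(S(S(S(mul(add(SZ, Z), add(SZ, SSZ))))))))
  →32  S(S(S(S(S(S(mul(S(add(Z, Z)), add(SZ, SSZ))))))))
  →33  S(S(S(S(S(S(add(add(SZ, SSZ), mul(add(Z, Z), add(SZ, SSZ)))))))))
  →34  S(S(S(S(S(S(add(S(add(Z, SSZ)), mul(add(Z, Z), add(SZ, SSZ)))))))))
  →35  S(S(S(S(S(S(S(add(add(Z, SSZ), mul(add(Z, Z), add(SZ, SSZ))))))))))
  →36  S(S(S(S(S(S(S(add(SSZ, mul(add(Z, Z), add(SZ, SSZ))))))))))
  →37  S(S(S(S(S(S(S(S(add(SZ, mul(add(Z, Z), add(SZ, SSZ)))))))))))
  →38  S(S(S(S(S(S(S(S(S(add(Z, mul(add(Z, Z), add(SZ, SSZ))))))))))))
  →39  S(S(S(S(S(S(S(S(S(mul(add(Z, Z), add(SZ, SSZ)))))))))))
  →40  S(S(S(S(S(S(S(S(S(mul(Z, add(SZ, SSZ)))))))))))
  →41  S^9(Z)

Answer: normal form = S^9(Z)  (in 41 steps)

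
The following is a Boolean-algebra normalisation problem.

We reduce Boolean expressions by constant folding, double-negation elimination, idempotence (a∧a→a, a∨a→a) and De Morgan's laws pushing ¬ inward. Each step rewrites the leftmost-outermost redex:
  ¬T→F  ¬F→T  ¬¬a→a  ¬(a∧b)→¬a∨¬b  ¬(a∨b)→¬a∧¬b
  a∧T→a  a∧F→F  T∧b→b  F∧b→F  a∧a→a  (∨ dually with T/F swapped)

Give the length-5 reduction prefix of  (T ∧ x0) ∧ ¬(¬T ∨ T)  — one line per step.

Answer: after 5 steps: x0 ∧ F

Derivation:
  start: (T ∧ x0) ∧ ¬(¬T ∨ T)
  step 1: x0 ∧ ¬(¬T ∨ T)
  step 2: x0 ∧ (¬¬T ∧ ¬T)
  step 3: x0 ∧ (T ∧ ¬T)
  step 4: x0 ∧ ¬T
  step 5: x0 ∧ F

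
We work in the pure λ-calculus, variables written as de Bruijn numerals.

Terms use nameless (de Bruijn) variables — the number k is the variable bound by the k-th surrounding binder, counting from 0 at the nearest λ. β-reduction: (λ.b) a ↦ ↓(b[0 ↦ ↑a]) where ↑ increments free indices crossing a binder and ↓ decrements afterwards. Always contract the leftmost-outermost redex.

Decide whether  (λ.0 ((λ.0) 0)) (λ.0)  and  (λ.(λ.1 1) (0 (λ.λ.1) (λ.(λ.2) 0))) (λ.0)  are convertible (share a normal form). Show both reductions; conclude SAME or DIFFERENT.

Term A:
  start: (λ.0 ((λ.0) 0)) (λ.0)
  [1] (λ.0) ((λ.0) (λ.0))
  [2] (λ.0) (λ.0)
  [3] λ.0

Term B:
  start: (λ.(λ.1 1) (0 (λ.λ.1) (λ.(λ.2) 0))) (λ.0)
  [1] (λ.(λ.0) (λ.0)) ((λ.0) (λ.λ.1) (λ.(λ.λ.0) 0))
  [2] (λ.0) (λ.0)
  [3] λ.0

Answer: SAME — A ⇓ λ.0, B ⇓ λ.0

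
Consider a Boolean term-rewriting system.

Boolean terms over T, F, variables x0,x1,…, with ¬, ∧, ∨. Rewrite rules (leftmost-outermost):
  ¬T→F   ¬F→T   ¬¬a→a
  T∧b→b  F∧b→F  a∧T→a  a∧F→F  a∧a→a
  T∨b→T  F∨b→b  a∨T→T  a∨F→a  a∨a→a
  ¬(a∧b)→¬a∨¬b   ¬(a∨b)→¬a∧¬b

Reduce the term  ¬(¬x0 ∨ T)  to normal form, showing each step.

  start: ¬(¬x0 ∨ T)
  →1  ¬¬x0 ∧ ¬T
  →2  x0 ∧ ¬T
  →3  x0 ∧ F
  →4  F

Answer: normal form = F  (in 4 steps)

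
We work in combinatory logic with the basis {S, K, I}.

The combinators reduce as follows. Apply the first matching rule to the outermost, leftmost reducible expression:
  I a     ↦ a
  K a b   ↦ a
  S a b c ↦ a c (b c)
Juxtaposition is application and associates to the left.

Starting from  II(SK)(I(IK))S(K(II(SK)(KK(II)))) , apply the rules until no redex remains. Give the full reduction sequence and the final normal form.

  start: II(SK)(I(IK))S(K(II(SK)(KK(II))))
  [1] I(SK)(I(IK))S(K(II(SK)(KK(II))))
  [2] SK(I(IK))S(K(II(SK)(KK(II))))
  [3] KS(I(IK)S)(K(II(SK)(KK(II))))
  [4] S(K(II(SK)(KK(II))))
  [5] S(K(I(SK)(KK(II))))
  [6] S(K(SK(KK(II))))
  [7] S(K(SKK))

Answer: normal form = S(K(SKK))  (in 7 steps)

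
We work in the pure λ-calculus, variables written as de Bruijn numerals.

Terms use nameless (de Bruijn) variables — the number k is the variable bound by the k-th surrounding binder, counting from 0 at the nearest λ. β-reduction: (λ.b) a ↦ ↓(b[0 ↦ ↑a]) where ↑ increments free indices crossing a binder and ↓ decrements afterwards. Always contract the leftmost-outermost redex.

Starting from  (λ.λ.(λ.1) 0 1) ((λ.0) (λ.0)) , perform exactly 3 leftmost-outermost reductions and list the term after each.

Answer: after 3 steps: λ.0 (λ.0)

Reduction:
  start: (λ.λ.(λ.1) 0 1) ((λ.0) (λ.0))
  →1  λ.(λ.1) 0 ((λ.0) (λ.0))
  →2  λ.0 ((λ.0) (λ.0))
  →3  λ.0 (λ.0)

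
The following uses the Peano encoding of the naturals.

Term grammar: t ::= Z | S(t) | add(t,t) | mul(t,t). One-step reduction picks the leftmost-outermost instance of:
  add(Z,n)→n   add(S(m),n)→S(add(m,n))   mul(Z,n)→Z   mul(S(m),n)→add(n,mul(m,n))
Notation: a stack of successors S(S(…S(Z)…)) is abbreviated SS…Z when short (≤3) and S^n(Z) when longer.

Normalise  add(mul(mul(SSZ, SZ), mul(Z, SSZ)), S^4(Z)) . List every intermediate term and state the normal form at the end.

Answer: normal form = S^4(Z)  (in 15 steps)

Derivation:
  start: add(mul(mul(SSZ, SZ), mul(Z, SSZ)), S^4(Z))
  step 1: add(mul(add(SZ, mul(SZ, SZ)), mul(Z, SSZ)), S^4(Z))
  step 2: add(mul(S(add(Z, mul(SZ, SZ))), mul(Z, SSZ)), S^4(Z))
  step 3: add(add(mul(Z, SSZ), mul(add(Z, mul(SZ, SZ)), mul(Z, SSZ))), S^4(Z))
  step 4: add(add(Z, mul(add(Z, mul(SZ, SZ)), mul(Z, SSZ))), S^4(Z))
  step 5: add(mul(add(Z, mul(SZ, SZ)), mul(Z, SSZ)), S^4(Z))
  step 6: add(mul(mul(SZ, SZ), mul(Z, SSZ)), S^4(Z))
  step 7: add(mul(add(SZ, mul(Z, SZ)), mul(Z, SSZ)), S^4(Z))
  step 8: add(mul(S(add(Z, mul(Z, SZ))), mul(Z, SSZ)), S^4(Z))
  step 9: add(add(mul(Z, SSZ), mul(add(Z, mul(Z, SZ)), mul(Z, SSZ))), S^4(Z))
  step 10: add(add(Z, mul(add(Z, mul(Z, SZ)), mul(Z, SSZ))), S^4(Z))
  step 11: add(mul(add(Z, mul(Z, SZ)), mul(Z, SSZ)), S^4(Z))
  step 12: add(mul(mul(Z, SZ), mul(Z, SSZ)), S^4(Z))
  step 13: add(mul(Z, mul(Z, SSZ)), S^4(Z))
  step 14: add(Z, S^4(Z))
  step 15: S^4(Z)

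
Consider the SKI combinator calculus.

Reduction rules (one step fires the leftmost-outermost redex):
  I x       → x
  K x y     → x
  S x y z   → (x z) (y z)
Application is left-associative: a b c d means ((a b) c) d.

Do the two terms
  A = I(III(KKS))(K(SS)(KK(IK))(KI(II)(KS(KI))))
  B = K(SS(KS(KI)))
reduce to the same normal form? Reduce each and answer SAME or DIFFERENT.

Answer: SAME — A ⇓ K(SSS), B ⇓ K(SSS)

Reduction:
Term A:
  start: I(III(KKS))(K(SS)(KK(IK))(KI(II)(KS(KI))))
  →1  III(KKS)(K(SS)(KK(IK))(KI(II)(KS(KI))))
  →2  II(KKS)(K(SS)(KK(IK))(KI(II)(KS(KI))))
  →3  I(KKS)(K(SS)(KK(IK))(KI(II)(KS(KI))))
  →4  KKS(K(SS)(KK(IK))(KI(II)(KS(KI))))
  →5  K(K(SS)(KK(IK))(KI(II)(KS(KI))))
  →6  K(SS(KI(II)(KS(KI))))
  →7  K(SS(I(KS(KI))))
  →8  K(SS(KS(KI)))
  →9  K(SSS)

Term B:
  start: K(SS(KS(KI)))
  →1  K(SSS)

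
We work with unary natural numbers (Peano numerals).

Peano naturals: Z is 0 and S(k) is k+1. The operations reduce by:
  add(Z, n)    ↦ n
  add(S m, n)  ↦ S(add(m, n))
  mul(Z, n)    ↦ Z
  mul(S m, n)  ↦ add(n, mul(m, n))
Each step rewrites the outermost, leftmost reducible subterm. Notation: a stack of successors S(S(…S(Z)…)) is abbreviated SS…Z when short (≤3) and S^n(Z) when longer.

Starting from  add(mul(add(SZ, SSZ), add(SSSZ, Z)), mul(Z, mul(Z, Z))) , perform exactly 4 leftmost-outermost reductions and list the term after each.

Answer: after 4 steps: add(S(add(add(SSZ, Z), mul(add(Z, SSZ), add(SSSZ, Z)))), mul(Z, mul(Z, Z)))

Working:
  start: add(mul(add(SZ, SSZ), add(SSSZ, Z)), mul(Z, mul(Z, Z)))
  [1] add(mul(S(add(Z, SSZ)), add(SSSZ, Z)), mul(Z, mul(Z, Z)))
  [2] add(add(add(SSSZ, Z), mul(add(Z, SSZ), add(SSSZ, Z))), mul(Z, mul(Z, Z)))
  [3] add(add(S(add(SSZ, Z)), mul(add(Z, SSZ), add(SSSZ, Z))), mul(Z, mul(Z, Z)))
  [4] add(S(add(add(SSZ, Z), mul(add(Z, SSZ), add(SSSZ, Z)))), mul(Z, mul(Z, Z)))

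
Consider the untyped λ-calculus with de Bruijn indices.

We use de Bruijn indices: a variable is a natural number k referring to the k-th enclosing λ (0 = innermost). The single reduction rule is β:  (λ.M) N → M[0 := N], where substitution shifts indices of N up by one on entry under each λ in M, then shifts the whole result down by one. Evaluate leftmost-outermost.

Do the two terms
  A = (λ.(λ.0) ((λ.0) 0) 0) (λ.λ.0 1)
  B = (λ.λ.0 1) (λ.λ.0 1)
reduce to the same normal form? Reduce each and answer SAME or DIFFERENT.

Answer: SAME — A ⇓ λ.0 (λ.λ.0 1), B ⇓ λ.0 (λ.λ.0 1)

Working:
Term A:
  start: (λ.(λ.0) ((λ.0) 0) 0) (λ.λ.0 1)
  [1] (λ.0) ((λ.0) (λ.λ.0 1)) (λ.λ.0 1)
  [2] (λ.0) (λ.λ.0 1) (λ.λ.0 1)
  [3] (λ.λ.0 1) (λ.λ.0 1)
  [4] λ.0 (λ.λ.0 1)

Term B:
  start: (λ.λ.0 1) (λ.λ.0 1)
  [1] λ.0 (λ.λ.0 1)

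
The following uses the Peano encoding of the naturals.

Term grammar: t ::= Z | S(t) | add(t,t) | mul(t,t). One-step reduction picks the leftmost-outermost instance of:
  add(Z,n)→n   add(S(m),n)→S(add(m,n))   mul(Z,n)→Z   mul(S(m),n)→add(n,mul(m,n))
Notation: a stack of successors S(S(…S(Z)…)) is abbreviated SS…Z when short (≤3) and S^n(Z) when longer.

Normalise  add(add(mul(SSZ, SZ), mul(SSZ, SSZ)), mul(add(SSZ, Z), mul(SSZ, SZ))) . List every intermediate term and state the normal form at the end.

Answer: normal form = S^10(Z)  (in 52 steps)

Derivation:
  start: add(add(mul(SSZ, SZ), mul(SSZ, SSZ)), mul(add(SSZ, Z), mul(SSZ, SZ)))
  →1  add(add(add(SZ, mul(SZ, SZ)), mul(SSZ, SSZ)), mul(add(SSZ, Z), mul(SSZ, SZ)))
  →2  add(add(S(add(Z, mul(SZ, SZ))), mul(SSZ, SSZ)), mul(add(SSZ, Z), mul(SSZ, SZ)))
  →3  add(S(add(add(Z, mul(SZ, SZ)), mul(SSZ, SSZ))), mul(add(SSZ, Z), mul(SSZ, SZ)))
  →4  S(add(add(add(Z, mul(SZ, SZ)), mul(SSZ, SSZ)), mul(add(SSZ, Z), mul(SSZ, SZ))))
  →5  S(add(add(mul(SZ, SZ), mul(SSZ, SSZ)), mul(add(SSZ, Z), mul(SSZ, SZ))))
  →6  S(add(add(add(SZ, mul(Z, SZ)), mul(SSZ, SSZ)), mul(add(SSZ, Z), mul(SSZ, SZ))))
  →7  S(add(add(S(add(Z, mul(Z, SZ))), mul(SSZ, SSZ)), mul(add(SSZ, Z), mul(SSZ, SZ))))
  →8  S(add(S(add(add(Z, mul(Z, SZ)), mul(SSZ, SSZ))), mul(add(SSZ, Z), mul(SSZ, SZ))))
  →9  S(S(add(add(add(Z, mul(Z, SZ)), mul(SSZ, SSZ)), mul(add(SSZ, Z), mul(SSZ, SZ)))))
  →10  S(S(add(add(mul(Z, SZ), mul(SSZ, SSZ)), mul(add(SSZ, Z), mul(SSZ, SZ)))))
  →11  S(S(add(add(Z, mul(SSZ, SSZ)), mul(add(SSZ, Z), mul(SSZ, SZ)))))
  →12  S(S(add(mul(SSZ, SSZ), mul(add(SSZ, Z), mul(SSZ, SZ)))))
  →13  S(S(add(add(SSZ, mul(SZ, SSZ)), mul(add(SSZ, Z), mul(SSZ, SZ)))))
  →14  S(S(add(S(add(SZ, mul(SZ, SSZ))), mul(add(SSZ, Z), mul(SSZ, SZ)))))
  →15  S(S(S(add(add(SZ, mul(SZ, SSZ)), mul(add(SSZ, Z), mul(SSZ, SZ))))))
  →16  S(S(S(add(S(add(Z, mul(SZ, SSZ))), mul(add(SSZ, Z), mul(SSZ, SZ))))))
  →17  S(S(S(S(add(add(Z, mul(SZ, SSZ)), mul(add(SSZ, Z), mul(SSZ, SZ)))))))
  →18  S(S(S(S(add(mul(SZ, SSZ), mul(add(SSZ, Z), mul(SSZ, SZ)))))))
  →19  S(S(S(S(add(add(SSZ, mul(Z, SSZ)), mul(add(SSZ, Z), mul(SSZ, SZ)))))))
  →20  S(S(S(S(add(S(add(SZ, mul(Z, SSZ))), mul(add(SSZ, Z), mul(SSZ, SZ)))))))
  →21  S(S(S(S(S(add(add(SZ, mul(Z, SSZ)), mul(add(SSZ, Z), mul(SSZ, SZ))))))))
  →22  S(S(S(S(S(add(S(add(Z, mul(Z, SSZ))), mul(add(SSZ, Z), mul(SSZ, SZ))))))))
  →23  S(S(S(S(S(S(add(add(Z, mul(Z, SSZ)), mul(add(SSZ, Z), mul(SSZ, SZ)))))))))
  →24  S(S(S(S(S(S(add(mul(Z, SSZ), mul(add(SSZ, Z), mul(SSZ, SZ)))))))))
  →25  S(S(S(S(S(S(add(Z, mul(add(SSZ, Z), mul(SSZ, SZ)))))))))
  →26  S(S(S(S(S(S(mul(add(SSZ, Z), mul(SSZ, SZ))))))))
  →27  S(S(S(S(S(S(mul(S(add(SZ, Z)), mul(SSZ, SZ))))))))
  →28  S(S(S(S(S(S(add(mul(SSZ, SZ), mul(add(SZ, Z), mul(SSZ, SZ)))))))))
  →29  S(S(S(S(S(S(add(add(SZ, mul(SZ, SZ)), mul(add(SZ, Z), mul(SSZ, SZ)))))))))
  →30  S(S(S(S(S(S(add(S(add(Z, mul(SZ, SZ))), mul(add(SZ, Z), mul(SSZ, SZ)))))))))
  →31  S(S(S(S(S(S(S(add(add(Z, mul(SZ, SZ)), mul(add(SZ, Z), mul(SSZ, SZ))))))))))
  →32  S(S(S(S(S(S(S(add(mul(SZ, SZ), mul(add(SZ, Z), mul(SSZ, SZ))))))))))
  →33  S(S(S(S(S(S(S(add(add(SZ, mul(Z, SZ)), mul(add(SZ, Z), mul(SSZ, SZ))))))))))
  →34  S(S(S(S(S(S(S(add(S(add(Z, mul(Z, SZ))), mul(add(SZ, Z), mul(SSZ, SZ))))))))))
  →35  S(S(S(S(S(S(S(S(add(add(Z, mul(Z, SZ)), mul(add(SZ, Z), mul(SSZ, SZ)))))))))))
  →36  S(S(S(S(S(S(S(S(add(mul(Z, SZ), mul(add(SZ, Z), mul(SSZ, SZ)))))))))))
  →37  S(S(S(S(S(S(S(S(add(Z, mul(add(SZ, Z), mul(SSZ, SZ)))))))))))
  →38  S(S(S(S(S(S(S(S(mul(add(SZ, Z), mul(SSZ, SZ))))))))))
  →39  S(S(S(S(S(S(S(S(mul(S(add(Z, Z)), mul(SSZ, SZ))))))))))
  →40  S(S(S(S(S(S(S(S(add(mul(SSZ, SZ), mul(add(Z, Z), mul(SSZ, SZ)))))))))))
  →41  S(S(S(S(S(S(S(S(add(add(SZ, mul(SZ, SZ)), mul(add(Z, Z), mul(SSZ, SZ)))))))))))
  →42  S(S(S(S(S(S(S(S(add(S(add(Z, mul(SZ, SZ))), mul(add(Z, Z), mul(SSZ, SZ)))))))))))
  →43  S(S(S(S(S(S(S(S(S(add(add(Z, mul(SZ, SZ)), mul(add(Z, Z), mul(SSZ, SZ))))))))))))
  →44  S(S(S(S(S(S(S(S(S(add(mul(SZ, SZ), mul(add(Z, Z), mul(SSZ, SZ))))))))))))
  →45  S(S(S(S(S(S(S(S(S(add(add(SZ, mul(Z, SZ)), mul(add(Z, Z), mul(SSZ, SZ))))))))))))
  →46  S(S(S(S(S(S(S(S(S(add(S(add(Z, mul(Z, SZ))), mul(add(Z, Z), mul(SSZ, SZ))))))))))))
  →47  S(S(S(S(S(S(S(S(S(S(add(add(Z, mul(Z, SZ)), mul(add(Z, Z), mul(SSZ, SZ)))))))))))))
  →48  S(S(S(S(S(S(S(S(S(S(add(mul(Z, SZ), mul(add(Z, Z), mul(SSZ, SZ)))))))))))))
  →49  S(S(S(S(S(S(S(S(S(S(add(Z, mul(add(Z, Z), mul(SSZ, SZ)))))))))))))
  →50  S(S(S(S(S(S(S(S(S(S(mul(add(Z, Z), mul(SSZ, SZ))))))))))))
  →51  S(S(S(S(S(S(S(S(S(S(mul(Z, mul(SSZ, SZ))))))))))))
  →52  S^10(Z)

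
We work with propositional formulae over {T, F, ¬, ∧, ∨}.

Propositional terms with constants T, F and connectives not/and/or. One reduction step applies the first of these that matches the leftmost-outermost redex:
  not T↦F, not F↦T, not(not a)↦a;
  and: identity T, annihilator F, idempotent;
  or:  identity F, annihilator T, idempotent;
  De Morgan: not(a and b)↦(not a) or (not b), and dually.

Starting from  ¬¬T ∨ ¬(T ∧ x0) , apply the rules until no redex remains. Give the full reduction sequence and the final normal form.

  start: ¬¬T ∨ ¬(T ∧ x0)
  step 1: T ∨ ¬(T ∧ x0)
  step 2: T

Answer: normal form = T  (in 2 steps)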